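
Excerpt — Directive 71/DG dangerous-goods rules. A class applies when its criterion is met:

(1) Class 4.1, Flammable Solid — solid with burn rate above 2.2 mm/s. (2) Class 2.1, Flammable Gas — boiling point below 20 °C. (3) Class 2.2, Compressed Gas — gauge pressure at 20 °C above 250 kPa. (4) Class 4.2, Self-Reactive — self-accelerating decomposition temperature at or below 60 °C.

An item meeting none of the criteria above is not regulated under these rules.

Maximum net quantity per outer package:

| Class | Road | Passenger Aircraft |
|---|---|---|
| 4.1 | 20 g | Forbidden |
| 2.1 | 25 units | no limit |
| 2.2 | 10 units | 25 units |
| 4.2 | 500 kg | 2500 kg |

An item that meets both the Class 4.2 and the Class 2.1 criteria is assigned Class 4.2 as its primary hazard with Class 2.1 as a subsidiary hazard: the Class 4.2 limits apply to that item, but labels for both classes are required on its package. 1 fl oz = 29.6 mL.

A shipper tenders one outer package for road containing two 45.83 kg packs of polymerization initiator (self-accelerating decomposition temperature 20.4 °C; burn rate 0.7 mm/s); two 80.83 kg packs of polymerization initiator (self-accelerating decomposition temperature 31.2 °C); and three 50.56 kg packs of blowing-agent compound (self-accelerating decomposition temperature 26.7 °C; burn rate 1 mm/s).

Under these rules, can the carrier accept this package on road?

The polymerization initiator has self-accelerating decomposition temperature 20.4 °C, which is ≤ 60 °C, so it is Class 4.2 (Self-Reactive).
Polymerization initiator: self-accelerating decomposition temperature 31.2 °C ≤ 60 °C → Class 4.2 (Self-Reactive).
With self-accelerating decomposition temperature 26.7 °C (≤ 60 °C), the blowing-agent compound falls in Class 4.2.
Total Class 4.2: (two 45.83 kg packs = 91.66 kg) + (two 80.83 kg packs = 161.66 kg) + (three 50.56 kg packs = 151.68 kg) = 405 kg.
That is within the Class 4.2 road limit of 500 kg.

Yes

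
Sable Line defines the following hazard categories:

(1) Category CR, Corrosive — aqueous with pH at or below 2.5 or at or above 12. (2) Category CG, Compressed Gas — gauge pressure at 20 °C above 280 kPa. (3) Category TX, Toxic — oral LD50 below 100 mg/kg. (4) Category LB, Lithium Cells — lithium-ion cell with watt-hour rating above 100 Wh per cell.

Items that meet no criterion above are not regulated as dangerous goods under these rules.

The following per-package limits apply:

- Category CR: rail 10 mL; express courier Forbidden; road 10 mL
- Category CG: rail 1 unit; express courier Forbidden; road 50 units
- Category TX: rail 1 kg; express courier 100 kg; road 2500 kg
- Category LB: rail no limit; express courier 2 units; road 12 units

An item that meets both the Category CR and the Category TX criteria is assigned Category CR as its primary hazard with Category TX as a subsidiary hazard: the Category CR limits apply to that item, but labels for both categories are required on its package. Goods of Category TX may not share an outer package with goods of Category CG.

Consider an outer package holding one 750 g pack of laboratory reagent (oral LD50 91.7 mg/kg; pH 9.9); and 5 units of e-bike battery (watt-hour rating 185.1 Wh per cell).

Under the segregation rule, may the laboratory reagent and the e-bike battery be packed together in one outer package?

Yes

Oral LD50 91.7 mg/kg meets the Category TX criterion (Toxic), so the laboratory reagent is Category TX.
With watt-hour rating 185.1 Wh per cell (> 100 Wh per cell), the e-bike battery falls in Category LB.
No segregation rule bars Category TX with Category LB.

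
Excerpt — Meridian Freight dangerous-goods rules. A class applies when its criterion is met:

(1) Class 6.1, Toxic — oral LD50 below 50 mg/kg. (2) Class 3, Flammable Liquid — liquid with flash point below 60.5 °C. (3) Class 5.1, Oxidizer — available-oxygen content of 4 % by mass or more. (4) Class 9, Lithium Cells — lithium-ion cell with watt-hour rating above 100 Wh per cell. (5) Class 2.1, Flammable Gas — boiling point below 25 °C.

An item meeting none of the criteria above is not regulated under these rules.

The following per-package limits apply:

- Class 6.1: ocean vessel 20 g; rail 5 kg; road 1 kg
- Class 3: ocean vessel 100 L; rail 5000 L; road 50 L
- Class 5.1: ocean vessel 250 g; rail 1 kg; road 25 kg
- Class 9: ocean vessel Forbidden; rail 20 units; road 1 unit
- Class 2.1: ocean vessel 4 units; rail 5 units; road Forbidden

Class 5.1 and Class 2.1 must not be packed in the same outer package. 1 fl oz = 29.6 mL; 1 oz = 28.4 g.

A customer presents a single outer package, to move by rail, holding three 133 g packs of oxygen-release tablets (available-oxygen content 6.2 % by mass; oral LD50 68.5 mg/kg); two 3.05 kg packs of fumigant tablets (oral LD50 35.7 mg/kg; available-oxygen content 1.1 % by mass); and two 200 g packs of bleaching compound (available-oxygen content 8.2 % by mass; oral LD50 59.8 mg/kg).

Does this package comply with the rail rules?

Oxygen-release tablets: available-oxygen content 6.2 % by mass ≥ 4 % by mass → Class 5.1 (Oxidizer).
Fumigant tablets: oral LD50 35.7 mg/kg < 50 mg/kg → Class 6.1 (Toxic).
The bleaching compound has available-oxygen content 8.2 % by mass, which is ≥ 4 % by mass, so it is Class 5.1 (Oxidizer).
Total Class 5.1: (three 133 g packs = 399 g) + (two 200 g packs = 400 g) = 799 g.
799 g is within the rail limit of 1 kg for Class 5.1.
Class 6.1 quantity: two 3.05 kg packs = 6.1 kg.
That exceeds the Class 6.1 rail limit of 5 kg.
The segregation rule (Class 5.1 with Class 2.1) does not apply to Class 5.1 with Class 6.1.

No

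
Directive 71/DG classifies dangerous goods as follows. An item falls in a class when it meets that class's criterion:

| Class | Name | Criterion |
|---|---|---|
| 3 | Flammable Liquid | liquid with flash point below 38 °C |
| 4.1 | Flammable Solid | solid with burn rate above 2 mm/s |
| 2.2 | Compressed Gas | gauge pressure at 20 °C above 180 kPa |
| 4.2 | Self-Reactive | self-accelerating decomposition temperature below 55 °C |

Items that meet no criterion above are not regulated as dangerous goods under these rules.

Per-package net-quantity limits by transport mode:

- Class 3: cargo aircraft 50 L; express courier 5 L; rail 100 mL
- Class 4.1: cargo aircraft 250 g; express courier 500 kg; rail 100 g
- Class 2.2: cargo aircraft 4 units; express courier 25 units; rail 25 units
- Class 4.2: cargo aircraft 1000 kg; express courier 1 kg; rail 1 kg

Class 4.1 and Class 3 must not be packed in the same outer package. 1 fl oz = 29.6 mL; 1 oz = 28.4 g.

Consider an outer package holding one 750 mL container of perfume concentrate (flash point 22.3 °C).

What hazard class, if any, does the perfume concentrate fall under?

Perfume concentrate: flash point 22.3 °C < 38 °C → Class 3 (Flammable Liquid).

Class 3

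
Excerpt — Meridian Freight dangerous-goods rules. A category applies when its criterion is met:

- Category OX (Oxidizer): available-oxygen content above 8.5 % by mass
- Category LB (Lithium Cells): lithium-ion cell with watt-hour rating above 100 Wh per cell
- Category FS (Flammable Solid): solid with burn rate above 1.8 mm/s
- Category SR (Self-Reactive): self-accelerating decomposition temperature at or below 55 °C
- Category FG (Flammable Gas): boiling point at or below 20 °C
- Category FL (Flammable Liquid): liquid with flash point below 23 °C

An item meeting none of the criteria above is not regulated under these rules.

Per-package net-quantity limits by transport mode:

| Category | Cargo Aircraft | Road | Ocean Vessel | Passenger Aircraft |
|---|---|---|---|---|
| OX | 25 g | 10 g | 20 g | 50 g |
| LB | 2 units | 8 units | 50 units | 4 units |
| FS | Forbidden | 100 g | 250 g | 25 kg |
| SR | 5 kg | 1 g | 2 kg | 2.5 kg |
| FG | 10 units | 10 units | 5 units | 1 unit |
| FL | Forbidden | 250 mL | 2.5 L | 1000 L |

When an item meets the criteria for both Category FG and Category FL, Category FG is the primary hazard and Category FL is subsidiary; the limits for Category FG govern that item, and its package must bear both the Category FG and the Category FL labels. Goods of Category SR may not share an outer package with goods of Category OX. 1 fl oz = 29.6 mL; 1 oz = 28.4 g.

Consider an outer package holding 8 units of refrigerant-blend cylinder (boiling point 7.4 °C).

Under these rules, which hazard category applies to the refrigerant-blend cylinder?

Refrigerant-blend cylinder: boiling point 7.4 °C ≤ 20 °C → Category FG (Flammable Gas).

Category FG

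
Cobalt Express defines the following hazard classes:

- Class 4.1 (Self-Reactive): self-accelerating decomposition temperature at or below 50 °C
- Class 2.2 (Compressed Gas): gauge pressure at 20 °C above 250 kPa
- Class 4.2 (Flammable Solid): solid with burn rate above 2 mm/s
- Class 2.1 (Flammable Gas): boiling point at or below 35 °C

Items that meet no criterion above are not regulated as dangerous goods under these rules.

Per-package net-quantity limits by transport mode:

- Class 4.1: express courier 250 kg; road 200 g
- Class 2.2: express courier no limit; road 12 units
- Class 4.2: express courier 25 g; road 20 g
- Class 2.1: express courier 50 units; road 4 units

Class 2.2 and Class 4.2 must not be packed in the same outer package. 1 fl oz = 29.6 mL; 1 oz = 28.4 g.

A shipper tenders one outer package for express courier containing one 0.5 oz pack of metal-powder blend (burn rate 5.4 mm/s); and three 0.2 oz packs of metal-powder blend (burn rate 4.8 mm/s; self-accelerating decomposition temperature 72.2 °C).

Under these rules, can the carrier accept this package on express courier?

No

The metal-powder blend has burn rate 5.4 mm/s, which is > 2 mm/s, so it is Class 4.2 (Flammable Solid).
Metal-powder blend: burn rate 4.8 mm/s > 2 mm/s → Class 4.2 (Flammable Solid).
Class 4.2 net quantity: (one 0.5 oz pack = 14.2 g) + (three 0.2 oz packs = 17.04 g) = 31.24 g.
That exceeds the Class 4.2 express courier limit of 25 g.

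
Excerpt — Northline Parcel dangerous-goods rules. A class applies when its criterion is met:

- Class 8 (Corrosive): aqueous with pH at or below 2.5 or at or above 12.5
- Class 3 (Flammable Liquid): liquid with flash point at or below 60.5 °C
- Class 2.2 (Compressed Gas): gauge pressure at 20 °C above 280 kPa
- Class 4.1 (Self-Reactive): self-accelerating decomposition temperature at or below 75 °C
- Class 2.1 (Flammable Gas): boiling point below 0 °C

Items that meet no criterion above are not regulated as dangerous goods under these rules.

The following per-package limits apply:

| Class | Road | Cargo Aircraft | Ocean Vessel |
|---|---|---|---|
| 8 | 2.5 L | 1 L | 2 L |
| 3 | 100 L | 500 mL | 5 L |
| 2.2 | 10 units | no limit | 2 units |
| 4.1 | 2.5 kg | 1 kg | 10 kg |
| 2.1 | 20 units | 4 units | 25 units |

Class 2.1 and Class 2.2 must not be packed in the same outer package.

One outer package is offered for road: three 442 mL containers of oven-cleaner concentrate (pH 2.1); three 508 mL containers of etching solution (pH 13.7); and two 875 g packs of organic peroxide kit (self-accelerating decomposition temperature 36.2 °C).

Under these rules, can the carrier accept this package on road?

No

Oven-cleaner concentrate: pH 2.1 ≤ 2.5 → Class 8 (Corrosive).
Etching solution: pH 13.7 ≥ 12.5 → Class 8 (Corrosive).
With self-accelerating decomposition temperature 36.2 °C (≤ 75 °C), the organic peroxide kit falls in Class 4.1.
Total Class 8: (three 442 mL containers = 1.326 L) + (three 508 mL containers = 1.524 L) = 2.85 L.
2.85 L exceeds the road limit of 2.5 L for Class 8.
Class 4.1 quantity: two 875 g packs = 1.75 kg.
That is within the Class 4.1 road limit of 2.5 kg.
The segregation rule (Class 2.1 with Class 2.2) does not apply to Class 8 with Class 4.1.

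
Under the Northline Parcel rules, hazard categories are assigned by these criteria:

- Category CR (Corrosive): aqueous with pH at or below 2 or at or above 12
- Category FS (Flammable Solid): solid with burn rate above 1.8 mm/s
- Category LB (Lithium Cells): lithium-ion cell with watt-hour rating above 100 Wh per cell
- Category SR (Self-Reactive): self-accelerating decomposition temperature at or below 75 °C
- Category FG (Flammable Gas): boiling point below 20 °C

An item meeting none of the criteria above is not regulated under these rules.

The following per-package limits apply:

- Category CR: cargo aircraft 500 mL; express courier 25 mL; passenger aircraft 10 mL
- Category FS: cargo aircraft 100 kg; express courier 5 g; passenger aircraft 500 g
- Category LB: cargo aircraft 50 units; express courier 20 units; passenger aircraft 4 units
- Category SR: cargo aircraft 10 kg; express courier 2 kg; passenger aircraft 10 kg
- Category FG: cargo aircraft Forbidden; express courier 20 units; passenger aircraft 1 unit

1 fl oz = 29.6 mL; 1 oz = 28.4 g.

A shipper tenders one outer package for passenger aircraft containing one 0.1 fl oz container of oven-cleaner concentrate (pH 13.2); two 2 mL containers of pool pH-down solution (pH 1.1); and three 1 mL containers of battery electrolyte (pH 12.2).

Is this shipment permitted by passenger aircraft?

With pH 13.2 (≥ 12), the oven-cleaner concentrate falls in Category CR.
The pool pH-down solution has pH 1.1, which is ≤ 2, so it is Category CR (Corrosive).
With pH 12.2 (≥ 12), the battery electrolyte falls in Category CR.
Category CR net quantity: (one 0.1 fl oz container = 2.96 mL) + (two 2 mL containers = 4 mL) + (three 1 mL containers = 3 mL) = 9.96 mL.
That is within the Category CR passenger aircraft limit of 10 mL.

Yes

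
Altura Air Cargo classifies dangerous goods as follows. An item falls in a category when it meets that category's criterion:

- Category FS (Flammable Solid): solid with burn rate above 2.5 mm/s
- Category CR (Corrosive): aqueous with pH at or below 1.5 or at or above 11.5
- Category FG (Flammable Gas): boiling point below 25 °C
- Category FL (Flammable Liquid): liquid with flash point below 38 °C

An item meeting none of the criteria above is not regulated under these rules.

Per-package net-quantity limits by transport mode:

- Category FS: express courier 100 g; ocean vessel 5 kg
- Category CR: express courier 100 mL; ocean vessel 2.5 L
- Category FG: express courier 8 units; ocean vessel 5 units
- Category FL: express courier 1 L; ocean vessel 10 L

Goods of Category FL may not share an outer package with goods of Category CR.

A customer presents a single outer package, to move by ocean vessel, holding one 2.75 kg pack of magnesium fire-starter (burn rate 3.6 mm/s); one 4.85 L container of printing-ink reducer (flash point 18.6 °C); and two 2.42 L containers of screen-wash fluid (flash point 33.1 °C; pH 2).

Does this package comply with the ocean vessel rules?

Yes

The magnesium fire-starter has burn rate 3.6 mm/s, which is > 2.5 mm/s, so it is Category FS (Flammable Solid).
The printing-ink reducer has flash point 18.6 °C, which is < 38 °C, so it is Category FL (Flammable Liquid).
Flash point 33.1 °C meets the Category FL criterion (Flammable Liquid), so the screen-wash fluid is Category FL.
Category FL net quantity: 4.85 L + (two 2.42 L containers = 4.84 L) = 9.69 L.
9.69 L is within the ocean vessel limit of 10 L for Category FL.
Category FS quantity: 2.75 kg.
2.75 kg is within the ocean vessel limit of 5 kg for Category FS.
The segregation rule (Category FL with Category CR) does not apply to Category FL with Category FS.
Every hazard category is within its ocean vessel limit and no segregation rule is violated.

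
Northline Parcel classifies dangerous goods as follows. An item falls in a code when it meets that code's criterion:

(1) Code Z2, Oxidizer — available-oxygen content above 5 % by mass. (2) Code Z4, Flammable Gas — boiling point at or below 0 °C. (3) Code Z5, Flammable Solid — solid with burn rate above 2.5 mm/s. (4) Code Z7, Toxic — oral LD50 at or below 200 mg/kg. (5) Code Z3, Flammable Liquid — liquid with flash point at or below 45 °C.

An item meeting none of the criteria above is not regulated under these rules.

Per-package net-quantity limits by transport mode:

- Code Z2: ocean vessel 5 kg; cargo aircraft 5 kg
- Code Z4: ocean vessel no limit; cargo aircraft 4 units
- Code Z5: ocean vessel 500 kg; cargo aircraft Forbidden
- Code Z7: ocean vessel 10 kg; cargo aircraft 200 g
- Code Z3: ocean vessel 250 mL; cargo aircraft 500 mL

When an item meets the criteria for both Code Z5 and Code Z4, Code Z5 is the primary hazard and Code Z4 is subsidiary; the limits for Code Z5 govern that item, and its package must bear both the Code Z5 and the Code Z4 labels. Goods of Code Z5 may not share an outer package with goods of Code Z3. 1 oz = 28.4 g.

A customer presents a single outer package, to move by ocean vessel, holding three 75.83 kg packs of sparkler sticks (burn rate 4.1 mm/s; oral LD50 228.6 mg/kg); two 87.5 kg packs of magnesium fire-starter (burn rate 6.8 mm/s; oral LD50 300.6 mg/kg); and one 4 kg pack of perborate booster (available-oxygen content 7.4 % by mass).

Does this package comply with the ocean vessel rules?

Yes

Burn rate 4.1 mm/s meets the Code Z5 criterion (Flammable Solid), so the sparkler sticks are Code Z5.
Magnesium fire-starter: burn rate 6.8 mm/s > 2.5 mm/s → Code Z5 (Flammable Solid).
With available-oxygen content 7.4 % by mass (> 5 % by mass), the perborate booster falls in Code Z2.
Code Z2 quantity: 4 kg.
That is within the Code Z2 ocean vessel limit of 5 kg.
Total Code Z5: (three 75.83 kg packs = 227.49 kg) + (two 87.5 kg packs = 175 kg) = 402.49 kg.
402.49 kg is within the ocean vessel limit of 500 kg for Code Z5.
The segregation rule (Code Z5 with Code Z3) does not apply to Code Z2 with Code Z5.
Every hazard code is within its ocean vessel limit and no segregation rule is violated.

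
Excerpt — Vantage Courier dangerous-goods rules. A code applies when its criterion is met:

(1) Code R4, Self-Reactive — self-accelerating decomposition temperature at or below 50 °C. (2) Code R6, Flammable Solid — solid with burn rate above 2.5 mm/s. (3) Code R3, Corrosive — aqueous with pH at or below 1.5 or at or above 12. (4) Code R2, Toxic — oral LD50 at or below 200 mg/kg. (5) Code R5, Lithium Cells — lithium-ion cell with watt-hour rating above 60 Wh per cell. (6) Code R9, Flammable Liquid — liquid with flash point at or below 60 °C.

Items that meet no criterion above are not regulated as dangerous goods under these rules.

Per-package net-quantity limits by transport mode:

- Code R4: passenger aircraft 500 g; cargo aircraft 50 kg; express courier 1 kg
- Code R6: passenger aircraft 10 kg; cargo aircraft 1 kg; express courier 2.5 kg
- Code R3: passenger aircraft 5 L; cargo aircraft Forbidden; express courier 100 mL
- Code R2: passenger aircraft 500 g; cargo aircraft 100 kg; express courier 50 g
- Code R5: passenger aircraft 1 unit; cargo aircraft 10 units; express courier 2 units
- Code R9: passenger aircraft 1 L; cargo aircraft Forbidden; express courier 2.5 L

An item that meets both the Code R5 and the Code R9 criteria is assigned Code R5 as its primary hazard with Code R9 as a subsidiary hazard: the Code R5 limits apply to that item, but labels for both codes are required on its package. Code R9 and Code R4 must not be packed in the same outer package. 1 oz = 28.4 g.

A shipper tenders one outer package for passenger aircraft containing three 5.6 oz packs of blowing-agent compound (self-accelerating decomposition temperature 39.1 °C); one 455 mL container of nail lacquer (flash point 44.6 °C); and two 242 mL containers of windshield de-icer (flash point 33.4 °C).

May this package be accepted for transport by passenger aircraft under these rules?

Self-accelerating decomposition temperature 39.1 °C meets the Code R4 criterion (Self-Reactive), so the blowing-agent compound is Code R4.
Flash point 44.6 °C meets the Code R9 criterion (Flammable Liquid), so the nail lacquer is Code R9.
Windshield de-icer: flash point 33.4 °C ≤ 60 °C → Code R9 (Flammable Liquid).
Code R9 net quantity: 455 mL + (two 242 mL containers = 484 mL) = 939 mL.
939 mL is within the passenger aircraft limit of 1 L for Code R9.
Code R4 quantity: three 5.6 oz packs = 477.12 g.
477.12 g is within the passenger aircraft limit of 500 g for Code R4.
Code R9 and Code R4 may not share an outer package.

No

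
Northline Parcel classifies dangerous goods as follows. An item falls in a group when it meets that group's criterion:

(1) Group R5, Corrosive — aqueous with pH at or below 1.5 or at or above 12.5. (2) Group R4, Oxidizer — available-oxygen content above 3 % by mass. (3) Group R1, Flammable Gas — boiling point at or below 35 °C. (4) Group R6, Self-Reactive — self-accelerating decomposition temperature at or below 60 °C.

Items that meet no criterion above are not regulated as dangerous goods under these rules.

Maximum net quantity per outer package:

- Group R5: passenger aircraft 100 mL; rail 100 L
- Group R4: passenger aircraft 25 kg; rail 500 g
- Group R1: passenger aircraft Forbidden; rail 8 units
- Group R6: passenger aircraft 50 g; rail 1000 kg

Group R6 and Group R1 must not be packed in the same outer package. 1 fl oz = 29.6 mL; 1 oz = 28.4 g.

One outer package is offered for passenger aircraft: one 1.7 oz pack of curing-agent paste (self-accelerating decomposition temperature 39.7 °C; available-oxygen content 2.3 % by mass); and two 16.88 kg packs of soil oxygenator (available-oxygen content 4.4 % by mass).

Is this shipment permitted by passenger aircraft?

No

Curing-agent paste: self-accelerating decomposition temperature 39.7 °C ≤ 60 °C → Group R6 (Self-Reactive).
Available-oxygen content 4.4 % by mass meets the Group R4 criterion (Oxidizer), so the soil oxygenator is Group R4.
Group R4 quantity: two 16.88 kg packs = 33.76 kg.
That exceeds the Group R4 passenger aircraft limit of 25 kg.
Group R6 quantity: one 1.7 oz pack = 48.28 g.
48.28 g ≤ 50 g (passenger aircraft limit, Group R6) — within limit.
The segregation rule (Group R6 with Group R1) does not apply to Group R4 with Group R6.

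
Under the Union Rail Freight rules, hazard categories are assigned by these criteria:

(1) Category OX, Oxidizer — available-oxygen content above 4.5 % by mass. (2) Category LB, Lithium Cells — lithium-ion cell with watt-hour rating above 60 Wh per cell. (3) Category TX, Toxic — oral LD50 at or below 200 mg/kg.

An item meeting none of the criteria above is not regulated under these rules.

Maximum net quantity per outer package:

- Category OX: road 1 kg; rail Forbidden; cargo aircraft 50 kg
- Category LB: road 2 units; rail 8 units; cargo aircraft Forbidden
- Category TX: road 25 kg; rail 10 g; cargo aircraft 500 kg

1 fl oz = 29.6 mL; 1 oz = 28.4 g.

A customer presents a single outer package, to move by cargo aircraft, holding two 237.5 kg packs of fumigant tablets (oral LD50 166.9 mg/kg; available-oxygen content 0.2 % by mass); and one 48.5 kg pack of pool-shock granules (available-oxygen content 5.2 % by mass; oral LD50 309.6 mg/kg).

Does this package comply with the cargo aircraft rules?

With oral LD50 166.9 mg/kg (≤ 200 mg/kg), the fumigant tablets fall in Category TX.
With available-oxygen content 5.2 % by mass (> 4.5 % by mass), the pool-shock granules fall in Category OX.
Category OX quantity: 48.5 kg.
48.5 kg ≤ 50 kg (cargo aircraft limit, Category OX) — within limit.
Category TX quantity: two 237.5 kg packs = 475 kg.
That is within the Category TX cargo aircraft limit of 500 kg.
Every hazard category is within its cargo aircraft limit and no segregation rule is violated.

Yes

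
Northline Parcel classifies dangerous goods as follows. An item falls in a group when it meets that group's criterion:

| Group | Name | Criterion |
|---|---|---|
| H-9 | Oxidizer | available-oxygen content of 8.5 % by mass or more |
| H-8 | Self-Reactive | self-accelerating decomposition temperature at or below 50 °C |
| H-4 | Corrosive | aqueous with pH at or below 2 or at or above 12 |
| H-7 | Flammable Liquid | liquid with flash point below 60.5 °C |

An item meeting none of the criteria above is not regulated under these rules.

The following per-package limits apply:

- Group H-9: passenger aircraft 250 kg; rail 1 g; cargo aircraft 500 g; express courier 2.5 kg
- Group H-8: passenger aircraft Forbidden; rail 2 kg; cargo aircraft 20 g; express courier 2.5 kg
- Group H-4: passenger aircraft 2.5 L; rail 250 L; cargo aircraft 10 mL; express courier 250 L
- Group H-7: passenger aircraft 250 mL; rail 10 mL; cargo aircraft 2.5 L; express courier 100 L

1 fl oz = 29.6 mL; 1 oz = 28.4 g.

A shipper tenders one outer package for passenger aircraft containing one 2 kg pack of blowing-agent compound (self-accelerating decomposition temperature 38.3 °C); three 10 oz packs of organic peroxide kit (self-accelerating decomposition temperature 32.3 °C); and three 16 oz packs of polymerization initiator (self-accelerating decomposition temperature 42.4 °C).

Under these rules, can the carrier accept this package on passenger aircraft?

Blowing-agent compound: self-accelerating decomposition temperature 38.3 °C ≤ 50 °C → Group H-8 (Self-Reactive).
Self-accelerating decomposition temperature 32.3 °C meets the Group H-8 criterion (Self-Reactive), so the organic peroxide kit is Group H-8.
The polymerization initiator has self-accelerating decomposition temperature 42.4 °C, which is ≤ 50 °C, so it is Group H-8 (Self-Reactive).
Total Group H-8: 2 kg + (three 10 oz packs = 852 g) + (three 16 oz packs = 1363.2 g) = 4215.2 g.
Group H-8 is Forbidden by passenger aircraft.

No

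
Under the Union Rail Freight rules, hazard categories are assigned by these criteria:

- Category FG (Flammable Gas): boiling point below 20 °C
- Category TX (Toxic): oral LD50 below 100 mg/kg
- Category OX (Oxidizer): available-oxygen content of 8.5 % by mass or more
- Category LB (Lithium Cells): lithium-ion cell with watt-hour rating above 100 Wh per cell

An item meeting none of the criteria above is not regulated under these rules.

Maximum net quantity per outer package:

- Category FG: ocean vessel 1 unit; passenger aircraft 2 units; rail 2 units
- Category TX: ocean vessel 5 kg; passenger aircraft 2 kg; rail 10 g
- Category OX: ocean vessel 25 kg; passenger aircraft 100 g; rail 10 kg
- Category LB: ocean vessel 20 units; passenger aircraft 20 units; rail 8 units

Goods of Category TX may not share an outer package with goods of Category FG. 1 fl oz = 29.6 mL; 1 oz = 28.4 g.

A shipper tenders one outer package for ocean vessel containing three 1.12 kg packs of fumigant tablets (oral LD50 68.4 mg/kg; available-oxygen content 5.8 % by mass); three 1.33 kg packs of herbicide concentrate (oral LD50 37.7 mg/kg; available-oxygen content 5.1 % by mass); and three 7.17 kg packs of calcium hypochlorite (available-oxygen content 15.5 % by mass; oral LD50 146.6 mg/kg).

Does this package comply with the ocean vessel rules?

No

The fumigant tablets have oral LD50 68.4 mg/kg, which is < 100 mg/kg, so they are Category TX (Toxic).
With oral LD50 37.7 mg/kg (< 100 mg/kg), the herbicide concentrate falls in Category TX.
With available-oxygen content 15.5 % by mass (≥ 8.5 % by mass), the calcium hypochlorite falls in Category OX.
Total Category TX: (three 1.12 kg packs = 3.36 kg) + (three 1.33 kg packs = 3.99 kg) = 7.35 kg.
7.35 kg exceeds the ocean vessel limit of 5 kg for Category TX.
Category OX quantity: three 7.17 kg packs = 21.51 kg.
21.51 kg ≤ 25 kg (ocean vessel limit, Category OX) — within limit.
The segregation rule (Category TX with Category FG) does not apply to Category TX with Category OX.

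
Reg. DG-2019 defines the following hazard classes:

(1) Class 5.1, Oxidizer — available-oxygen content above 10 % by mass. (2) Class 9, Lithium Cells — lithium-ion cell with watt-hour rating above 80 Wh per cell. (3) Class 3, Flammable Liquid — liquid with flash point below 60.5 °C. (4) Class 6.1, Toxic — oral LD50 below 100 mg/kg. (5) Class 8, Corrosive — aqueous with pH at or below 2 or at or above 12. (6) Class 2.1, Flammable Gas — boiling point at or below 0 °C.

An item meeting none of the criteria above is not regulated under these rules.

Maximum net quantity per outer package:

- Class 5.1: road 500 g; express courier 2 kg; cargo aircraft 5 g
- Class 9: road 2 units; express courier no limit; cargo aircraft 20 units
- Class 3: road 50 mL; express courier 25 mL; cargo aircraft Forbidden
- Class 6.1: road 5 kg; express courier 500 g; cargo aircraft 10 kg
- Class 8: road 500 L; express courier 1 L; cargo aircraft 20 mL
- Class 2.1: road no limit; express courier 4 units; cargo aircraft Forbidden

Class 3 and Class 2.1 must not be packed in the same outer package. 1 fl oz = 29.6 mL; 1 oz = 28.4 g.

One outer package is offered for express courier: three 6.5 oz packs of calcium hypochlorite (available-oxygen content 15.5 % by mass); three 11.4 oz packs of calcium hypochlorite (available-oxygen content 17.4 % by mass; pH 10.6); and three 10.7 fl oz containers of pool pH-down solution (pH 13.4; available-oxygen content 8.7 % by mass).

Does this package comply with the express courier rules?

Yes

Calcium hypochlorite: available-oxygen content 15.5 % by mass > 10 % by mass → Class 5.1 (Oxidizer).
Available-oxygen content 17.4 % by mass meets the Class 5.1 criterion (Oxidizer), so the calcium hypochlorite is Class 5.1.
The pool pH-down solution has pH 13.4, which is ≥ 12, so it is Class 8 (Corrosive).
Class 8 quantity: three 10.7 fl oz containers = 950.16 mL.
That is within the Class 8 express courier limit of 1 L.
Total Class 5.1: (three 6.5 oz packs = 553.8 g) + (three 11.4 oz packs = 971.28 g) = 1525.08 g.
1525.08 g is within the express courier limit of 2 kg for Class 5.1.
The segregation rule (Class 3 with Class 2.1) does not apply to Class 8 with Class 5.1.
Every hazard class is within its express courier limit and no segregation rule is violated.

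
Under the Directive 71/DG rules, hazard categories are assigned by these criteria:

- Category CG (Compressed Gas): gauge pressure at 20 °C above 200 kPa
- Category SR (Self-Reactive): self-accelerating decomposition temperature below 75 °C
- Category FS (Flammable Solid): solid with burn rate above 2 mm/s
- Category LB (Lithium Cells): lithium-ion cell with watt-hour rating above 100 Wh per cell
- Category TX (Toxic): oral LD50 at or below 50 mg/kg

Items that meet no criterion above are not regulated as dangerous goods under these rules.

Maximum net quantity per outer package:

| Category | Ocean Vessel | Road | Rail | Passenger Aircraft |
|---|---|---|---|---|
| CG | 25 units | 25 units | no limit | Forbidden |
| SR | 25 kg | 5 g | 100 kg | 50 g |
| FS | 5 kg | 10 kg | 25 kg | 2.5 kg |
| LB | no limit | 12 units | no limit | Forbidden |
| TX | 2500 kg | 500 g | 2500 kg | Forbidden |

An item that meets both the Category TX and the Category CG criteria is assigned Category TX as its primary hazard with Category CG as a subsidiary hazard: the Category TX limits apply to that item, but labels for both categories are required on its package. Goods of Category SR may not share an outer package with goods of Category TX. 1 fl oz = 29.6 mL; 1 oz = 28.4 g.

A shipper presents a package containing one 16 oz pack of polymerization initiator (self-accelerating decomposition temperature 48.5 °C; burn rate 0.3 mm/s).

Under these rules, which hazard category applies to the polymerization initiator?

With self-accelerating decomposition temperature 48.5 °C (< 75 °C), the polymerization initiator falls in Category SR.

Category SR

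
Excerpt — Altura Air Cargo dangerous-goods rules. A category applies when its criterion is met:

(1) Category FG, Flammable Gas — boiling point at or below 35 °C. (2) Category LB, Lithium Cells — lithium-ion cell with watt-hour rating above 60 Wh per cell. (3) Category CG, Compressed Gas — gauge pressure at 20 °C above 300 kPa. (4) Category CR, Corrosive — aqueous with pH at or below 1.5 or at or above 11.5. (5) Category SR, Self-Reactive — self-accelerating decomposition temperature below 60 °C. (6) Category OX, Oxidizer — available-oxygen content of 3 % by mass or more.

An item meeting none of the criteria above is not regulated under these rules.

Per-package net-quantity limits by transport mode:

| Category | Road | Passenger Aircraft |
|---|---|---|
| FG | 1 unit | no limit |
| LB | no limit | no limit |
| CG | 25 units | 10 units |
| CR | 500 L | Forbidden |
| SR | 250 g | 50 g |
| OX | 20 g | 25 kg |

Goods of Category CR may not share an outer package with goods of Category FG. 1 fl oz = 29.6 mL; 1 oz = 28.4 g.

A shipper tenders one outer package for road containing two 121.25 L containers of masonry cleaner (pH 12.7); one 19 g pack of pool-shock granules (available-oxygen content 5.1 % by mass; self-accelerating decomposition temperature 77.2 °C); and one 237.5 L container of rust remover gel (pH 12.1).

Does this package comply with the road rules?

Yes

The masonry cleaner has pH 12.7, which is ≥ 11.5, so it is Category CR (Corrosive).
Available-oxygen content 5.1 % by mass meets the Category OX criterion (Oxidizer), so the pool-shock granules are Category OX.
Rust remover gel: pH 12.1 ≥ 11.5 → Category CR (Corrosive).
Category CR net quantity: (two 121.25 L containers = 242.5 L) + 237.5 L = 480 L.
That is within the Category CR road limit of 500 L.
Category OX quantity: 19 g.
That is within the Category OX road limit of 20 g.
The segregation rule (Category CR with Category FG) does not apply to Category CR with Category OX.
Every hazard category is within its road limit and no segregation rule is violated.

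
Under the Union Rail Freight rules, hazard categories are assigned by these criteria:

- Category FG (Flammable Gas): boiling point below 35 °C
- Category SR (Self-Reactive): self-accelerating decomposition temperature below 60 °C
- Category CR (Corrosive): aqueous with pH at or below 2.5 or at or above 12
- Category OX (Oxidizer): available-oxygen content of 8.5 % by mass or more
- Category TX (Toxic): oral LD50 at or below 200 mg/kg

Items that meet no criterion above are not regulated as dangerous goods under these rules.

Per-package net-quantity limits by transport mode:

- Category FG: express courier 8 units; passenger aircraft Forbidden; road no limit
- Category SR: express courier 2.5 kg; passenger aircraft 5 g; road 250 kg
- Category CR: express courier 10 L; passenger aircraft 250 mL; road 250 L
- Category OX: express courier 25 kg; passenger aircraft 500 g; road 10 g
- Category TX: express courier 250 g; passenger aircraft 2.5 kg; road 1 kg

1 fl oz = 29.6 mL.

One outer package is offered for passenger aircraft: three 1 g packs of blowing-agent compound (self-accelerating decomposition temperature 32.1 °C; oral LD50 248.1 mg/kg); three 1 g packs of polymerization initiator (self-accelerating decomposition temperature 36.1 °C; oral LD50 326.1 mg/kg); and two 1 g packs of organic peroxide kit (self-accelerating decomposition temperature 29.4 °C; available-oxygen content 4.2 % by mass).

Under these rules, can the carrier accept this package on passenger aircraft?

The blowing-agent compound has self-accelerating decomposition temperature 32.1 °C, which is < 60 °C, so it is Category SR (Self-Reactive).
Self-accelerating decomposition temperature 36.1 °C meets the Category SR criterion (Self-Reactive), so the polymerization initiator is Category SR.
With self-accelerating decomposition temperature 29.4 °C (< 60 °C), the organic peroxide kit falls in Category SR.
Category SR net quantity: (three 1 g packs = 3 g) + (three 1 g packs = 3 g) + (two 1 g packs = 2 g) = 8 g.
8 g > 5 g (passenger aircraft limit, Category SR) — over the limit.

No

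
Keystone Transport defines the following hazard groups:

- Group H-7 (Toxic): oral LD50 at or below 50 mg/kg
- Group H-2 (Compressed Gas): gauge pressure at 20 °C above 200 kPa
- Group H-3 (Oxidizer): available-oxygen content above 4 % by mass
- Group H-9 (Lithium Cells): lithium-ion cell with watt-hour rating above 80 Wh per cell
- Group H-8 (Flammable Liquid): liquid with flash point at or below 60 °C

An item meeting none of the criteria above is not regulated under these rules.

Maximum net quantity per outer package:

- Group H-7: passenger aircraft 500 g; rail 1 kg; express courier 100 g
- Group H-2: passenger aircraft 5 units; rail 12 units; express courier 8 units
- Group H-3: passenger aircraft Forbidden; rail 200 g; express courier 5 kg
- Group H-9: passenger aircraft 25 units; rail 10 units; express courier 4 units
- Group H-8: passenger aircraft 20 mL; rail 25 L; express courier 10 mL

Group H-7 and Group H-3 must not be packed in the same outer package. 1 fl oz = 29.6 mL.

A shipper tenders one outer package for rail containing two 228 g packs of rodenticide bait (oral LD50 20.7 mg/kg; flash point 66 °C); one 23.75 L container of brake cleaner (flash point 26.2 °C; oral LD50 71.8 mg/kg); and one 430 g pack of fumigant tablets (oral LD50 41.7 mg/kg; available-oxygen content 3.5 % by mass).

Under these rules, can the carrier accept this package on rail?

Yes

Oral LD50 20.7 mg/kg meets the Group H-7 criterion (Toxic), so the rodenticide bait is Group H-7.
With flash point 26.2 °C (≤ 60 °C), the brake cleaner falls in Group H-8.
With oral LD50 41.7 mg/kg (≤ 50 mg/kg), the fumigant tablets fall in Group H-7.
Total Group H-7: (two 228 g packs = 456 g) + 430 g = 886 g.
886 g ≤ 1 kg (rail limit, Group H-7) — within limit.
Group H-8 quantity: 23.75 L.
That is within the Group H-8 rail limit of 25 L.
The segregation rule (Group H-7 with Group H-3) does not apply to Group H-7 with Group H-8.
Every hazard group is within its rail limit and no segregation rule is violated.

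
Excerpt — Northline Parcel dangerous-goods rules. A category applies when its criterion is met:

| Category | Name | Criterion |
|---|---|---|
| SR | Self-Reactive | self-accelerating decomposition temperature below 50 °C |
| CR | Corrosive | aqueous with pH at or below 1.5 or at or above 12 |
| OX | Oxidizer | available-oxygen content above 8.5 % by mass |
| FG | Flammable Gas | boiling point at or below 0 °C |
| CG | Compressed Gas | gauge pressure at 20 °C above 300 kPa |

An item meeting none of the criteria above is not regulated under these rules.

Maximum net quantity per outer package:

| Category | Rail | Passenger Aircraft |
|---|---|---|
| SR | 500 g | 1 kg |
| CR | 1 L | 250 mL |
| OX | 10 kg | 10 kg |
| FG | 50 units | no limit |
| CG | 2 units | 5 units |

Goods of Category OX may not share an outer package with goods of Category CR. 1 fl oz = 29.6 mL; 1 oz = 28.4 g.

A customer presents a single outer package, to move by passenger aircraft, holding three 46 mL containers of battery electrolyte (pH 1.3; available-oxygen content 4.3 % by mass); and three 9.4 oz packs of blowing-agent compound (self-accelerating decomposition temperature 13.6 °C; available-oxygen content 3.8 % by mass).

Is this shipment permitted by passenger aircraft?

Yes

With pH 1.3 (≤ 1.5), the battery electrolyte falls in Category CR.
With self-accelerating decomposition temperature 13.6 °C (< 50 °C), the blowing-agent compound falls in Category SR.
Category CR quantity: three 46 mL containers = 138 mL.
138 mL is within the passenger aircraft limit of 250 mL for Category CR.
Category SR quantity: three 9.4 oz packs = 800.88 g.
800.88 g is within the passenger aircraft limit of 1 kg for Category SR.
The segregation rule (Category OX with Category CR) does not apply to Category CR with Category SR.
Every hazard category is within its passenger aircraft limit and no segregation rule is violated.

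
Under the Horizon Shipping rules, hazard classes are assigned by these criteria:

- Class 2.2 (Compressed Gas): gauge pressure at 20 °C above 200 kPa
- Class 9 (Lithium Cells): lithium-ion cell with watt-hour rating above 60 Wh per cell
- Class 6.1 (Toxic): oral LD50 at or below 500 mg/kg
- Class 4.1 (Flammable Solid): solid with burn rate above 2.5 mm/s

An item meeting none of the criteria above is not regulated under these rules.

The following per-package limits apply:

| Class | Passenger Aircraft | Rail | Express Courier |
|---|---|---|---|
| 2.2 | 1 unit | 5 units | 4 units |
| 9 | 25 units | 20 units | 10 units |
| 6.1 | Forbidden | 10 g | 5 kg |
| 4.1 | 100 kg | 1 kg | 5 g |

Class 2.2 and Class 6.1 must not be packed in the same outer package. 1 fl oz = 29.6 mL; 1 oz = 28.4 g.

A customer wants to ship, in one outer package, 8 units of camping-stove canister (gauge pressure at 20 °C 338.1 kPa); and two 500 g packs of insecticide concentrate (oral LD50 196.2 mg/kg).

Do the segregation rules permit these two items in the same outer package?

Gauge pressure at 20 °C 338.1 kPa meets the Class 2.2 criterion (Compressed Gas), so the camping-stove canister is Class 2.2.
Insecticide concentrate: oral LD50 196.2 mg/kg ≤ 500 mg/kg → Class 6.1 (Toxic).
Class 2.2 and Class 6.1 may not share an outer package.

No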